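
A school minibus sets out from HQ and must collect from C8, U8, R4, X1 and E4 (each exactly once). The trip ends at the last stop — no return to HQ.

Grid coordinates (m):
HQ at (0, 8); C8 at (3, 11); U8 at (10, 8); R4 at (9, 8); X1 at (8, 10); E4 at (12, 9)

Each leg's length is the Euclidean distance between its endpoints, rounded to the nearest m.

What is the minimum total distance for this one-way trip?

There are 5! = 120 possible orderings.
HQ→C8→U8→R4→X1→E4: 4+8+1+2+4 = 19
HQ→C8→U8→R4→E4→X1: 4+8+1+3+4 = 20
HQ→C8→U8→X1→R4→E4: 4+8+3+2+3 = 20
HQ→C8→U8→X1→E4→R4: 4+8+3+4+3 = 22
HQ→C8→U8→E4→R4→X1: 4+8+2+3+2 = 19
HQ→C8→U8→E4→X1→R4: 4+8+2+4+2 = 20
HQ→C8→R4→U8→X1→E4: 4+7+1+3+4 = 19
HQ→C8→R4→U8→E4→X1: 4+7+1+2+4 = 18
HQ→C8→R4→X1→U8→E4: 4+7+2+3+2 = 18
HQ→C8→R4→X1→E4→U8: 4+7+2+4+2 = 19
HQ→C8→R4→E4→U8→X1: 4+7+3+2+3 = 19
HQ→C8→R4→E4→X1→U8: 4+7+3+4+3 = 21
HQ→C8→X1→U8→R4→E4: 4+5+3+1+3 = 16
HQ→C8→X1→U8→E4→R4: 4+5+3+2+3 = 17
… (106 more)
HQ→C8→X1→R4→U8→E4: 4+5+2+1+2 = 14  ← best
The minimum is 14.
One shortest path: HQ → C8 → X1 → R4 → U8 → E4.

Minimum one-way distance = 14 m.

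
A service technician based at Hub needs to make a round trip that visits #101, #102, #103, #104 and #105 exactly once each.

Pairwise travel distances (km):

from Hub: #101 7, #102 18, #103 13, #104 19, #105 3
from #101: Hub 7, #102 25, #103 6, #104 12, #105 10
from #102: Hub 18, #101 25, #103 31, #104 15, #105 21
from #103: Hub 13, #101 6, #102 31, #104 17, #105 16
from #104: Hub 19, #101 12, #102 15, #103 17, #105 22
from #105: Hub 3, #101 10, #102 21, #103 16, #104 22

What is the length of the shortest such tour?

With 5 stops there are 5!/2 = 60 distinct round trips (a route and its reverse cost the same).
Hub→#101→#102→#103→#104→#105→Hub: 7+25+31+17+22+3 = 105
Hub→#101→#102→#103→#105→#104→Hub: 7+25+31+16+22+19 = 120
Hub→#101→#102→#104→#103→#105→Hub: 7+25+15+17+16+3 = 83
Hub→#101→#102→#104→#105→#103→Hub: 7+25+15+22+16+13 = 98
Hub→#101→#102→#105→#103→#104→Hub: 7+25+21+16+17+19 = 105
Hub→#101→#102→#105→#104→#103→Hub: 7+25+21+22+17+13 = 105
Hub→#101→#103→#102→#104→#105→Hub: 7+6+31+15+22+3 = 84
Hub→#101→#103→#102→#105→#104→Hub: 7+6+31+21+22+19 = 106
Hub→#101→#103→#104→#102→#105→Hub: 7+6+17+15+21+3 = 69
Hub→#101→#103→#104→#105→#102→Hub: 7+6+17+22+21+18 = 91
Hub→#101→#103→#105→#102→#104→Hub: 7+6+16+21+15+19 = 84
Hub→#101→#103→#105→#104→#102→Hub: 7+6+16+22+15+18 = 84
Hub→#101→#104→#102→#103→#105→Hub: 7+12+15+31+16+3 = 84
Hub→#101→#104→#102→#105→#103→Hub: 7+12+15+21+16+13 = 84
… (46 more)
The minimum is 69.
One optimal route: Hub → #101 → #103 → #104 → #102 → #105 → Hub (or its reverse).

Shortest round trip = 69 km.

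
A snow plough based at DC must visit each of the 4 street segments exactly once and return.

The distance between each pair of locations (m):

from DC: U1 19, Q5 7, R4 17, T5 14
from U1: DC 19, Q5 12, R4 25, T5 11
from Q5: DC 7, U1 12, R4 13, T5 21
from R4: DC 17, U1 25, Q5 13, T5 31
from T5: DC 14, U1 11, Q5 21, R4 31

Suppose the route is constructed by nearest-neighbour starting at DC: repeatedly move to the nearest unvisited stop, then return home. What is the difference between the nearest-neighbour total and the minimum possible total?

DC: Q5=7, T5=14, R4=17, U1=19 ⇒ Q5
Q5: U1=12, R4=13, T5=21 ⇒ U1
U1: T5=11, R4=25 ⇒ T5
T5: R4=31 ⇒ R4
NN route DC → Q5 → U1 → T5 → R4 → DC costs 78.
Optimal: DC → R4 → Q5 → U1 → T5 → DC costs 67 (by enumerating all 12 distinct tours).
Excess = 78 − 67 = 11.

The nearest-neighbour route is 11 m longer than optimal.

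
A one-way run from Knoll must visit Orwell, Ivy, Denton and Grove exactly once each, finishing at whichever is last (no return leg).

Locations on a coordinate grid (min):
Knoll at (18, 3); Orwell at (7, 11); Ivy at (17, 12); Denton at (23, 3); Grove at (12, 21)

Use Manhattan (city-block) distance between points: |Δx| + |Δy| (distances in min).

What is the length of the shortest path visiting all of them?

There are 4! = 24 possible orderings.
Knoll → Orwell → Ivy → Denton → Grove: 19+11+15+29 = 74
Knoll → Orwell → Ivy → Grove → Denton: 19+11+14+29 = 73
Knoll → Orwell → Denton → Ivy → Grove: 19+24+15+14 = 72
Knoll → Orwell → Denton → Grove → Ivy: 19+24+29+14 = 86
Knoll → Orwell → Grove → Ivy → Denton: 19+15+14+15 = 63
Knoll → Orwell → Grove → Denton → Ivy: 19+15+29+15 = 78
Knoll → Ivy → Orwell → Denton → Grove: 10+11+24+29 = 74
Knoll → Ivy → Orwell → Grove → Denton: 10+11+15+29 = 65
Knoll → Ivy → Denton → Orwell → Grove: 10+15+24+15 = 64
Knoll → Ivy → Denton → Grove → Orwell: 10+15+29+15 = 69
Knoll → Ivy → Grove → Orwell → Denton: 10+14+15+24 = 63
Knoll → Ivy → Grove → Denton → Orwell: 10+14+29+24 = 77
Knoll → Denton → Orwell → Ivy → Grove: 5+24+11+14 = 54
Knoll → Denton → Orwell → Grove → Ivy: 5+24+15+14 = 58
… (10 more)
Knoll → Denton → Ivy → Orwell → Grove: 5+15+11+15 = 46  ← best
The minimum is 46.
One shortest path: Knoll → Denton → Ivy → Orwell → Grove.

Minimum one-way distance = 46 min.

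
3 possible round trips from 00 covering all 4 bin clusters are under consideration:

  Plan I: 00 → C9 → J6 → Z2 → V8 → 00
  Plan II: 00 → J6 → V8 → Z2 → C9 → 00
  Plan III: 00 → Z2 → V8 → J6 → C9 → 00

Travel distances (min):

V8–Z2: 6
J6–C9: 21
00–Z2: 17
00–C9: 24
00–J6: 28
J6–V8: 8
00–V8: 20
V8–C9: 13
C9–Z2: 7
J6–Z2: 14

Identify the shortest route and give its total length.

Plan I: 24 + 21 + 14 + 6 + 20 = 85
Plan II: 28 + 8 + 6 + 7 + 24 = 73
Plan III: 17 + 6 + 8 + 21 + 24 = 76

Shortest is Plan II, total 73 min.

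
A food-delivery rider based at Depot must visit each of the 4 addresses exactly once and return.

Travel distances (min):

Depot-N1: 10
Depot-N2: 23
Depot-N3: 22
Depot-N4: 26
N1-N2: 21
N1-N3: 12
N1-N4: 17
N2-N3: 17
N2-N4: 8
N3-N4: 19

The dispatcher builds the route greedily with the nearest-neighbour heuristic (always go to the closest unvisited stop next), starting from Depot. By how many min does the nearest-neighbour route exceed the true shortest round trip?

The nearest-neighbour route is 1 min longer than optimal.

From Depot: N1=10, N3=22, N2=23, N4=26 → choose N1 (10).
From N1: N3=12, N4=17, N2=21 → choose N3 (12).
From N3: N2=17, N4=19 → choose N2 (17).
From N2: N4=8 → choose N4 (8).
NN route Depot → N1 → N3 → N2 → N4 → Depot costs 73.
Optimal: Depot → N1 → N3 → N4 → N2 → Depot costs 72 (by enumerating all 12 distinct tours).
Excess = 73 − 72 = 1.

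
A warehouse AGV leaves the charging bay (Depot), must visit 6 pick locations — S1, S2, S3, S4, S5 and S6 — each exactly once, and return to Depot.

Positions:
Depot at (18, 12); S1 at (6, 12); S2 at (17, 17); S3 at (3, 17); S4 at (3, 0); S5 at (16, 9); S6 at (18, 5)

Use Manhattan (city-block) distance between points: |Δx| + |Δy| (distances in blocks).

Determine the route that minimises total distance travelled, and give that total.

There are 360 distinct closed tours to check (reversals are equivalent).
Depot → S1 → S2 → S3 → S4 → S5 → S6 → Depot: 12+16+14+17+22+6+7 = 94
Depot → S1 → S2 → S3 → S4 → S6 → S5 → Depot: 12+16+14+17+20+6+5 = 90
Depot → S1 → S2 → S3 → S5 → S4 → S6 → Depot: 12+16+14+21+22+20+7 = 112
Depot → S1 → S2 → S3 → S5 → S6 → S4 → Depot: 12+16+14+21+6+20+27 = 116
Depot → S1 → S2 → S3 → S6 → S4 → S5 → Depot: 12+16+14+27+20+22+5 = 116
Depot → S1 → S2 → S3 → S6 → S5 → S4 → Depot: 12+16+14+27+6+22+27 = 124
Depot → S1 → S2 → S4 → S3 → S5 → S6 → Depot: 12+16+31+17+21+6+7 = 110
Depot → S1 → S2 → S4 → S3 → S6 → S5 → Depot: 12+16+31+17+27+6+5 = 114
… (352 more)
Depot → S2 → S3 → S1 → S4 → S6 → S5 → Depot: 6+14+8+15+20+6+5 = 74  ← best
The minimum is 74.
One optimal route: Depot → S2 → S3 → S1 → S4 → S6 → S5 → Depot (or its reverse).

Shortest round trip = 74 blocks.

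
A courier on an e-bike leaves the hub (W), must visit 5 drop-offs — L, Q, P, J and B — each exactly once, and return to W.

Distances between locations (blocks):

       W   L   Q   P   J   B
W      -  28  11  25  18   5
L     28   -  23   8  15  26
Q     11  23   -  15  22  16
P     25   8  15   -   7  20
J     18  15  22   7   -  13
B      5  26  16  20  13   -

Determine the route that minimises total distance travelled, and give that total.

W→L→Q→P→J→B→W: 28+23+15+7+13+5 = 91
W→L→Q→P→B→J→W: 28+23+15+20+13+18 = 117
W→L→Q→J→P→B→W: 28+23+22+7+20+5 = 105
W→L→Q→J→B→P→W: 28+23+22+13+20+25 = 131
W→L→Q→B→P→J→W: 28+23+16+20+7+18 = 112
W→L→Q→B→J→P→W: 28+23+16+13+7+25 = 112
W→L→P→Q→J→B→W: 28+8+15+22+13+5 = 91
W→L→P→Q→B→J→W: 28+8+15+16+13+18 = 98
W→L→P→J→Q→B→W: 28+8+7+22+16+5 = 86
W→L→P→J→B→Q→W: 28+8+7+13+16+11 = 83
W→L→P→B→Q→J→W: 28+8+20+16+22+18 = 112
W→L→P→B→J→Q→W: 28+8+20+13+22+11 = 102
W→L→J→Q→P→B→W: 28+15+22+15+20+5 = 105
W→L→J→Q→B→P→W: 28+15+22+16+20+25 = 126
… (46 more)
W→Q→L→P→J→B→W: 11+23+8+7+13+5 = 67  ← best
The minimum is 67.
One optimal route: W → Q → L → P → J → B → W (or its reverse).

Minimum total distance: 67 blocks.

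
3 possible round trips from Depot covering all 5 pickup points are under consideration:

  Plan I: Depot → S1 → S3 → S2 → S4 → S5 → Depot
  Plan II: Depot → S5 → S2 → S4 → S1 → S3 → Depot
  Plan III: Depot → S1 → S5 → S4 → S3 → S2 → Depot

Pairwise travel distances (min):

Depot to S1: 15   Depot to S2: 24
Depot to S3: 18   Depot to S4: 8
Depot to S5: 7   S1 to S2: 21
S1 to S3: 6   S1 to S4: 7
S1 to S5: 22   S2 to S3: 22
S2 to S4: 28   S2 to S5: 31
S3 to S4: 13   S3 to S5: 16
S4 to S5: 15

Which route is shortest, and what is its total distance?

Shortest is Plan I, total 93 min.

Plan I: 15 + 6 + 22 + 28 + 15 + 7 = 93
Plan II: 7 + 31 + 28 + 7 + 6 + 18 = 97
Plan III: 15 + 22 + 15 + 13 + 22 + 24 = 111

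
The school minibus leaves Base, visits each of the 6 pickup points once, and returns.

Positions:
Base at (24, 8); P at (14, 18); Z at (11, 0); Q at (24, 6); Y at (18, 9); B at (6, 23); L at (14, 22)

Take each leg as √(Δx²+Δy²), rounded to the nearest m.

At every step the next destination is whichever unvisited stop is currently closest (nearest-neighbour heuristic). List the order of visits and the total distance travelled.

Base → [Q:2 / Y:6 / P:14 / Z:15 / L:17 / B:23] → Q (2)
Q → [Y:7 / Z:14 / P:16 / L:19 / B:25] → Y (7)
Y → [P:10 / Z:11 / L:14 / B:18] → P (10)
P → [L:4 / B:9 / Z:18] → L (4)
L → [B:8 / Z:22] → B (8)
B → [Z:24] → Z (24)
Return Z→Base: 15.
Total = 2 + 7 + 10 + 4 + 8 + 24 + 15 = 70.

70 m along Base → Q → Y → P → L → B → Z → Base.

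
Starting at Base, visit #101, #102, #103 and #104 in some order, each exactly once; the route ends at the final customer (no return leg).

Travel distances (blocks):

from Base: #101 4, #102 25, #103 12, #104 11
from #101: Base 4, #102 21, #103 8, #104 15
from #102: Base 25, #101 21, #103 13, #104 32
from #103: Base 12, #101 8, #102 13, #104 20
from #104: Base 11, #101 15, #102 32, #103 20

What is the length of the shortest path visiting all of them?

Minimum one-way distance = 47 blocks.

There are 4! = 24 possible orderings.
Base→#101→#102→#103→#104: 4+21+13+20 = 58
Base→#101→#102→#104→#103: 4+21+32+20 = 77
Base→#101→#103→#102→#104: 4+8+13+32 = 57
Base→#101→#103→#104→#102: 4+8+20+32 = 64
Base→#101→#104→#102→#103: 4+15+32+13 = 64
Base→#101→#104→#103→#102: 4+15+20+13 = 52
Base→#102→#101→#103→#104: 25+21+8+20 = 74
Base→#102→#101→#104→#103: 25+21+15+20 = 81
Base→#102→#103→#101→#104: 25+13+8+15 = 61
Base→#102→#103→#104→#101: 25+13+20+15 = 73
Base→#102→#104→#101→#103: 25+32+15+8 = 80
Base→#102→#104→#103→#101: 25+32+20+8 = 85
Base→#103→#101→#102→#104: 12+8+21+32 = 73
Base→#103→#101→#104→#102: 12+8+15+32 = 67
… (10 more)
Base→#104→#101→#103→#102: 11+15+8+13 = 47  ← best
The minimum is 47.
One shortest path: Base → #104 → #101 → #103 → #102.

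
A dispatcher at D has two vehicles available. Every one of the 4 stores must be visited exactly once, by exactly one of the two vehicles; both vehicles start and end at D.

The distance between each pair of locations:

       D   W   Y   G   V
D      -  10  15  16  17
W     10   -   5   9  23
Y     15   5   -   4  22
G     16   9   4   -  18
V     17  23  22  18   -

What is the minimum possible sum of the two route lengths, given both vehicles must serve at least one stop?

Check every non-empty split of the stops between the two vehicles; for each half take its own optimal tour:
  {W} + {Y, G, V}: 20 + 54 = 74
  {Y} + {W, G, V}: 30 + 54 = 84
  {W, Y} + {G, V}: 30 + 51 = 81
  {G} + {W, Y, V}: 32 + 54 = 86
  {W, G} + {Y, V}: 35 + 54 = 89
  {Y, G} + {W, V}: 35 + 50 = 85
  … (7 splits in total)
  {W, Y, G} + {V}: 35 + 34 = 69  ← best
Best: vehicle 1 D → W → Y → G → D = 35; vehicle 2 D → V → D = 34; combined 69.

Minimum combined distance: 69.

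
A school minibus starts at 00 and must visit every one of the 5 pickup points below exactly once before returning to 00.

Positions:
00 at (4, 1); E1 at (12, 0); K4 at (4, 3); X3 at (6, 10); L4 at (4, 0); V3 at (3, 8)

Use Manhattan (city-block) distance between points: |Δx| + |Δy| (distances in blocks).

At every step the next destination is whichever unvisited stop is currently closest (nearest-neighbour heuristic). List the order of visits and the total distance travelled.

From 00: distances to unvisited — L4=1, K4=2, V3=8, E1=9, X3=11. Nearest is L4 (1).
From L4: distances to unvisited — K4=3, E1=8, V3=9, X3=12. Nearest is K4 (3).
From K4: distances to unvisited — V3=6, X3=9, E1=11. Nearest is V3 (6).
From V3: distances to unvisited — X3=5, E1=17. Nearest is X3 (5).
From X3: distances to unvisited — E1=16. Nearest is E1 (16).
Return E1→00: 9.
Total = 1 + 3 + 6 + 5 + 16 + 9 = 40.

Nearest-neighbour total = 40 blocks; route 00 → L4 → K4 → V3 → X3 → E1 → 00.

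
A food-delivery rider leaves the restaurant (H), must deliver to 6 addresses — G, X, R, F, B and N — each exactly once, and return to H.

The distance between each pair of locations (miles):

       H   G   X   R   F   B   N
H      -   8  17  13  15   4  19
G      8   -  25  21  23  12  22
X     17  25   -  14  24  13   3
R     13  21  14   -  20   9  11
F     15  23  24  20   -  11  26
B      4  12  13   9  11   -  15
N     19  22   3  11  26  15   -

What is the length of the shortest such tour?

With 6 stops there are 6!/2 = 360 distinct round trips (a route and its reverse cost the same).
H - G - X - R - F - B - N - H: 8+25+14+20+11+15+19 = 112
H - G - X - R - F - N - B - H: 8+25+14+20+26+15+4 = 112
H - G - X - R - B - F - N - H: 8+25+14+9+11+26+19 = 112
H - G - X - R - B - N - F - H: 8+25+14+9+15+26+15 = 112
H - G - X - R - N - F - B - H: 8+25+14+11+26+11+4 = 99
H - G - X - R - N - B - F - H: 8+25+14+11+15+11+15 = 99
H - G - X - F - R - B - N - H: 8+25+24+20+9+15+19 = 120
H - G - X - F - R - N - B - H: 8+25+24+20+11+15+4 = 107
… (352 more)
H - G - X - N - R - F - B - H: 8+25+3+11+20+11+4 = 82  ← best
The minimum is 82.
One optimal route: H → G → X → N → R → F → B → H (or its reverse).

82 miles — the shortest possible round trip.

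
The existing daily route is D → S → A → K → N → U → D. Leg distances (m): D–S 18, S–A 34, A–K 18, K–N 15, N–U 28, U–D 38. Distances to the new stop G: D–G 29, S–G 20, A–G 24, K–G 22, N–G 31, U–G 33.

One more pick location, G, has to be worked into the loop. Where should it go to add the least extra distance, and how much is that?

+10 m — insert G between S and A.

Insertion cost between consecutive stops i–j is d(i,G) + d(G,j) − d(i,j):
  between D and S: 29 + 20 − 18 = 31
  between S and A: 20 + 24 − 34 = 10
  between A and K: 24 + 22 − 18 = 28
  between K and N: 22 + 31 − 15 = 38
  between N and U: 31 + 33 − 28 = 36
  between U and D: 33 + 29 − 38 = 24
Cheapest insertion is between S and A, adding 10.
New total = 151 + 10 = 161.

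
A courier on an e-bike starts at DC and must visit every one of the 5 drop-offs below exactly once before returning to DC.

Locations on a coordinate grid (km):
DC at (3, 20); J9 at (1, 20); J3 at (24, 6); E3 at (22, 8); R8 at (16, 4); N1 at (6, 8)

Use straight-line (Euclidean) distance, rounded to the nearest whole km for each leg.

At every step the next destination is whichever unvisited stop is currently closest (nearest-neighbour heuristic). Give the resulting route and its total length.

Nearest-neighbour total = 61 km; route DC → J9 → N1 → R8 → E3 → J3 → DC.

At DC the remaining stops are J9 2, N1 12, R8 21, E3 22, J3 25; go to J9.
At J9 the remaining stops are N1 13, R8 22, E3 24, J3 27; go to N1.
At N1 the remaining stops are R8 11, E3 16, J3 18; go to R8.
At R8 the remaining stops are E3 7, J3 8; go to E3.
At E3 the remaining stops are J3 3; go to J3.
Return J3→DC: 25.
Total = 2 + 13 + 11 + 7 + 3 + 25 = 61.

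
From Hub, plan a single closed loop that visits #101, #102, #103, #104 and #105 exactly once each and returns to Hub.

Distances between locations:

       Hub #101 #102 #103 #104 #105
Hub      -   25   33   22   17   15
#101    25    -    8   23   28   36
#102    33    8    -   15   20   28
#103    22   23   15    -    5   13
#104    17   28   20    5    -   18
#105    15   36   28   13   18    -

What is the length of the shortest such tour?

Shortest round trip = 86.

There are 60 distinct closed tours to check (reversals are equivalent).
Hub-#101-#102-#103-#104-#105-Hub: 25+8+15+5+18+15 = 86
Hub-#101-#102-#103-#105-#104-Hub: 25+8+15+13+18+17 = 96
Hub-#101-#102-#104-#103-#105-Hub: 25+8+20+5+13+15 = 86
Hub-#101-#102-#104-#105-#103-Hub: 25+8+20+18+13+22 = 106
Hub-#101-#102-#105-#103-#104-Hub: 25+8+28+13+5+17 = 96
Hub-#101-#102-#105-#104-#103-Hub: 25+8+28+18+5+22 = 106
Hub-#101-#103-#102-#104-#105-Hub: 25+23+15+20+18+15 = 116
Hub-#101-#103-#102-#105-#104-Hub: 25+23+15+28+18+17 = 126
Hub-#101-#103-#104-#102-#105-Hub: 25+23+5+20+28+15 = 116
Hub-#101-#103-#104-#105-#102-Hub: 25+23+5+18+28+33 = 132
Hub-#101-#103-#105-#102-#104-Hub: 25+23+13+28+20+17 = 126
Hub-#101-#103-#105-#104-#102-Hub: 25+23+13+18+20+33 = 132
Hub-#101-#104-#102-#103-#105-Hub: 25+28+20+15+13+15 = 116
Hub-#101-#104-#102-#105-#103-Hub: 25+28+20+28+13+22 = 136
… (46 more)
The minimum is 86.
One optimal route: Hub → #101 → #102 → #103 → #104 → #105 → Hub (or its reverse).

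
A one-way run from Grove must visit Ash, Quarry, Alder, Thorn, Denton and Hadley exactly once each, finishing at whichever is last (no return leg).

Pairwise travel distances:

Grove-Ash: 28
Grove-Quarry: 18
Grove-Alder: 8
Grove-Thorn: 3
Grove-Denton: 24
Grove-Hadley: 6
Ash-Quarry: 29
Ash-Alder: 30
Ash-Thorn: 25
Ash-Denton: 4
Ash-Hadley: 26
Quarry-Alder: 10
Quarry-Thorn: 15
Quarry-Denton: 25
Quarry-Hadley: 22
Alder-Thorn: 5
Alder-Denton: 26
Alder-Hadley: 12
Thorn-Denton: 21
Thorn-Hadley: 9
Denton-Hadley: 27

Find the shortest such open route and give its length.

59 — the minimum one-way total.

There are 6! = 720 possible orderings.
Grove → Ash → Quarry → Alder → Thorn → Denton → Hadley: 28+29+10+5+21+27 = 120
Grove → Ash → Quarry → Alder → Thorn → Hadley → Denton: 28+29+10+5+9+27 = 108
Grove → Ash → Quarry → Alder → Denton → Thorn → Hadley: 28+29+10+26+21+9 = 123
Grove → Ash → Quarry → Alder → Denton → Hadley → Thorn: 28+29+10+26+27+9 = 129
Grove → Ash → Quarry → Alder → Hadley → Thorn → Denton: 28+29+10+12+9+21 = 109
Grove → Ash → Quarry → Alder → Hadley → Denton → Thorn: 28+29+10+12+27+21 = 127
Grove → Ash → Quarry → Thorn → Alder → Denton → Hadley: 28+29+15+5+26+27 = 130
Grove → Ash → Quarry → Thorn → Alder → Hadley → Denton: 28+29+15+5+12+27 = 116
… (712 more)
Grove → Hadley → Thorn → Alder → Quarry → Denton → Ash: 6+9+5+10+25+4 = 59  ← best
The minimum is 59.
One shortest path: Grove → Hadley → Thorn → Alder → Quarry → Denton → Ash.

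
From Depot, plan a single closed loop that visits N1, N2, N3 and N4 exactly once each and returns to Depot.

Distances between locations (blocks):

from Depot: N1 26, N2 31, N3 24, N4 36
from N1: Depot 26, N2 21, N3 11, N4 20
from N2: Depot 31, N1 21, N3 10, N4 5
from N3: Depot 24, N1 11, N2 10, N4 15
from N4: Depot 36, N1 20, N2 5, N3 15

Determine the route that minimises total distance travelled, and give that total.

Depot - N1 - N2 - N3 - N4 - Depot: 26+21+10+15+36 = 108
Depot - N1 - N2 - N4 - N3 - Depot: 26+21+5+15+24 = 91
Depot - N1 - N3 - N2 - N4 - Depot: 26+11+10+5+36 = 88
Depot - N1 - N3 - N4 - N2 - Depot: 26+11+15+5+31 = 88
Depot - N1 - N4 - N2 - N3 - Depot: 26+20+5+10+24 = 85
Depot - N1 - N4 - N3 - N2 - Depot: 26+20+15+10+31 = 102
Depot - N2 - N1 - N3 - N4 - Depot: 31+21+11+15+36 = 114
Depot - N2 - N1 - N4 - N3 - Depot: 31+21+20+15+24 = 111
Depot - N2 - N3 - N1 - N4 - Depot: 31+10+11+20+36 = 108
Depot - N2 - N4 - N1 - N3 - Depot: 31+5+20+11+24 = 91
Depot - N3 - N1 - N2 - N4 - Depot: 24+11+21+5+36 = 97
Depot - N3 - N2 - N1 - N4 - Depot: 24+10+21+20+36 = 111
The minimum is 85.
One optimal route: Depot → N1 → N4 → N2 → N3 → Depot (or its reverse).

Shortest round trip = 85 blocks.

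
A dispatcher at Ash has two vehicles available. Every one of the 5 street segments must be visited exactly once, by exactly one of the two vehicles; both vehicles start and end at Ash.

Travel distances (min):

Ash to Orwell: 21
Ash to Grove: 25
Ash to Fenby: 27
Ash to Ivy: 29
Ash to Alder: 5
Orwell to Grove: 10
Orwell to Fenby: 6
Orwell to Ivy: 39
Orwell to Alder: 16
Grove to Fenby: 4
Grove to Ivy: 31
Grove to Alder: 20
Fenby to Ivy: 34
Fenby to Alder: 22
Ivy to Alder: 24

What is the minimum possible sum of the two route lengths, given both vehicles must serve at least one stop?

There are 2^4 − 1 = 15 ways to divide the 5 stops into two non-empty groups. For each, the best each vehicle can do is its own shortest tour through its group:
  {Orwell} + {Grove, Fenby, Ivy, Alder}: 42 + 91 = 133
  {Grove} + {Orwell, Fenby, Ivy, Alder}: 50 + 90 = 140
  {Orwell, Grove} + {Fenby, Ivy, Alder}: 56 + 90 = 146
  {Fenby} + {Orwell, Grove, Ivy, Alder}: 54 + 91 = 145
  {Orwell, Fenby} + {Grove, Ivy, Alder}: 54 + 85 = 139
  {Grove, Fenby} + {Orwell, Ivy, Alder}: 56 + 89 = 145
  … (15 splits in total)
  {Orwell, Grove, Fenby, Ivy} + {Alder}: 91 + 10 = 101  ← best
Best: vehicle 1 Ash → Orwell → Fenby → Grove → Ivy → Ash = 91; vehicle 2 Ash → Alder → Ash = 10; combined 101.

101 min — the smallest possible combined total.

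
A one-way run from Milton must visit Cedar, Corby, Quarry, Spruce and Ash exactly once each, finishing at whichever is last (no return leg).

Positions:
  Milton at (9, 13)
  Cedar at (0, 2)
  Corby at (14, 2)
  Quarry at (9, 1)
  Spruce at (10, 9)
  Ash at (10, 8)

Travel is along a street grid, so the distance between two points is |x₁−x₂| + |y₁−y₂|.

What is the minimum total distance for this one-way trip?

There are 5! = 120 possible orderings.
Milton - Cedar - Corby - Quarry - Spruce - Ash: 20+14+6+9+1 = 50
Milton - Cedar - Corby - Quarry - Ash - Spruce: 20+14+6+8+1 = 49
Milton - Cedar - Corby - Spruce - Quarry - Ash: 20+14+11+9+8 = 62
Milton - Cedar - Corby - Spruce - Ash - Quarry: 20+14+11+1+8 = 54
Milton - Cedar - Corby - Ash - Quarry - Spruce: 20+14+10+8+9 = 61
Milton - Cedar - Corby - Ash - Spruce - Quarry: 20+14+10+1+9 = 54
Milton - Cedar - Quarry - Corby - Spruce - Ash: 20+10+6+11+1 = 48
Milton - Cedar - Quarry - Corby - Ash - Spruce: 20+10+6+10+1 = 47
Milton - Cedar - Quarry - Spruce - Corby - Ash: 20+10+9+11+10 = 60
Milton - Cedar - Quarry - Spruce - Ash - Corby: 20+10+9+1+10 = 50
Milton - Cedar - Quarry - Ash - Corby - Spruce: 20+10+8+10+11 = 59
Milton - Cedar - Quarry - Ash - Spruce - Corby: 20+10+8+1+11 = 50
Milton - Cedar - Spruce - Corby - Quarry - Ash: 20+17+11+6+8 = 62
Milton - Cedar - Spruce - Corby - Ash - Quarry: 20+17+11+10+8 = 66
… (106 more)
Milton - Spruce - Ash - Corby - Quarry - Cedar: 5+1+10+6+10 = 32  ← best
The minimum is 32.
One shortest path: Milton → Spruce → Ash → Corby → Quarry → Cedar.

32 — the minimum one-way total.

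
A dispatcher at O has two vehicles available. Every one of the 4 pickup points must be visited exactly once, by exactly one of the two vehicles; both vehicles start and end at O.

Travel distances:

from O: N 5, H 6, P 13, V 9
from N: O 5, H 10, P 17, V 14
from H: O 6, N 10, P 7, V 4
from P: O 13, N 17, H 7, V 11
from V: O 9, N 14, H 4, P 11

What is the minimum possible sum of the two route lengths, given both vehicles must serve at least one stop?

Check every non-empty split of the stops between the two vehicles; for each half take its own optimal tour:
  {N} + {H, P, V}: 10 + 33 = 43
  {H} + {N, P, V}: 12 + 42 = 54
  {N, H} + {P, V}: 21 + 33 = 54
  {P} + {N, H, V}: 26 + 28 = 54
  {N, P} + {H, V}: 35 + 19 = 54
  {H, P} + {N, V}: 26 + 28 = 54
  … (7 splits in total)
Best: vehicle 1 O → N → O = 10; vehicle 2 O → H → P → V → O = 33; combined 43.

43 — the smallest possible combined total.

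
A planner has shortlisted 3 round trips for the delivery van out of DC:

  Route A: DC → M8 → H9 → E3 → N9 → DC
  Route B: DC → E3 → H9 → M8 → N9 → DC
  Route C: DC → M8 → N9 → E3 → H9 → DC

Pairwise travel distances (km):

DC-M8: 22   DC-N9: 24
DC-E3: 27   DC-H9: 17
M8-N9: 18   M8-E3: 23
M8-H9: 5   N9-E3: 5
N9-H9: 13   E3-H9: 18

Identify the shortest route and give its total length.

Route A: 22 + 5 + 18 + 5 + 24 = 74
Route B: 27 + 18 + 5 + 18 + 24 = 92
Route C: 22 + 18 + 5 + 18 + 17 = 80

Shortest is Route A, total 74 km.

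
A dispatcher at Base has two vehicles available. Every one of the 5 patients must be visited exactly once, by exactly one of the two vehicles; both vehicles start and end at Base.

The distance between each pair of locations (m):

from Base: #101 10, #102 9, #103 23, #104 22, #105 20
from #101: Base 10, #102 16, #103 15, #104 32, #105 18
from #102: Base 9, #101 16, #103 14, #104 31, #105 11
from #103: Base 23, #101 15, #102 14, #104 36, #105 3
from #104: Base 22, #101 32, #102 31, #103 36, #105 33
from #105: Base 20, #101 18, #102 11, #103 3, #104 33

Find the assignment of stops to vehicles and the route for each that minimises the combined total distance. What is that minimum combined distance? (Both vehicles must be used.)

Minimum combined distance: 92 m.

There are 2^4 − 1 = 15 ways to divide the 5 stops into two non-empty groups. For each, the best each vehicle can do is its own shortest tour through its group:
  {#101} + {#102, #103, #104, #105}: 20 + 81 = 101
  {#102} + {#101, #103, #104, #105}: 18 + 83 = 101
  {#101, #102} + {#103, #104, #105}: 35 + 81 = 116
  {#103} + {#101, #102, #104, #105}: 46 + 92 = 138
  {#101, #103} + {#102, #104, #105}: 48 + 75 = 123
  {#102, #103} + {#101, #104, #105}: 46 + 83 = 129
  … (15 splits in total)
  {#104} + {#101, #102, #103, #105}: 44 + 48 = 92  ← best
Best: vehicle 1 Base → #104 → Base = 44; vehicle 2 Base → #101 → #103 → #105 → #102 → Base = 48; combined 92.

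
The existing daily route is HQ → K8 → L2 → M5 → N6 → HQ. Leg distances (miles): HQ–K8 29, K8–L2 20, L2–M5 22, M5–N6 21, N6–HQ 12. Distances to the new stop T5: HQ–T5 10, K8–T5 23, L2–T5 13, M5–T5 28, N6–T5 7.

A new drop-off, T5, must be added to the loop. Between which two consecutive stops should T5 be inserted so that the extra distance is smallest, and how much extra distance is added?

Insertion cost between consecutive stops i–j is d(i,T5) + d(T5,j) − d(i,j):
  between HQ and K8: 10 + 23 − 29 = 4
  between K8 and L2: 23 + 13 − 20 = 16
  between L2 and M5: 13 + 28 − 22 = 19
  between M5 and N6: 28 + 7 − 21 = 14
  between N6 and HQ: 7 + 10 − 12 = 5
Cheapest insertion is between HQ and K8, adding 4.
New total = 104 + 4 = 108.

Adding 4 miles by placing T5 on the HQ–K8 leg.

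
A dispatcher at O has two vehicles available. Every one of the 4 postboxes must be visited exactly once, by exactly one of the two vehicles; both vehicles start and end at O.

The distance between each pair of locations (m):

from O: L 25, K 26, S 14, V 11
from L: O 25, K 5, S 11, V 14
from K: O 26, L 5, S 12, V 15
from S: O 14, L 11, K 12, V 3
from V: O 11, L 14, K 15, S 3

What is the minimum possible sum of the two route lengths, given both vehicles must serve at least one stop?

There are 2^3 − 1 = 7 ways to divide the 4 stops into two non-empty groups. For each, the best each vehicle can do is its own shortest tour through its group:
  {L} + {K, S, V}: 50 + 52 = 102
  {K} + {L, S, V}: 52 + 50 = 102
  {L, K} + {S, V}: 56 + 28 = 84
  {S} + {L, K, V}: 28 + 56 = 84
  {L, S} + {K, V}: 50 + 52 = 102
  {K, S} + {L, V}: 52 + 50 = 102
  … (7 splits in total)
  {L, K, S} + {V}: 56 + 22 = 78  ← best
Best: vehicle 1 O → L → K → S → O = 56; vehicle 2 O → V → O = 22; combined 78.

Minimum combined distance: 78 m.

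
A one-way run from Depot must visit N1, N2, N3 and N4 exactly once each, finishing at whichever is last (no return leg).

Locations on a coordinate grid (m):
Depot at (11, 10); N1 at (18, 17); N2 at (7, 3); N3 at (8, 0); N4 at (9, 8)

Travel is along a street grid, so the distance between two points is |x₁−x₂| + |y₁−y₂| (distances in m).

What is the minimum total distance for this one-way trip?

There are 4! = 24 possible orderings.
Depot → N1 → N2 → N3 → N4: 14+25+4+9 = 52
Depot → N1 → N2 → N4 → N3: 14+25+7+9 = 55
Depot → N1 → N3 → N2 → N4: 14+27+4+7 = 52
Depot → N1 → N3 → N4 → N2: 14+27+9+7 = 57
Depot → N1 → N4 → N2 → N3: 14+18+7+4 = 43
Depot → N1 → N4 → N3 → N2: 14+18+9+4 = 45
Depot → N2 → N1 → N3 → N4: 11+25+27+9 = 72
Depot → N2 → N1 → N4 → N3: 11+25+18+9 = 63
Depot → N2 → N3 → N1 → N4: 11+4+27+18 = 60
Depot → N2 → N3 → N4 → N1: 11+4+9+18 = 42
Depot → N2 → N4 → N1 → N3: 11+7+18+27 = 63
Depot → N2 → N4 → N3 → N1: 11+7+9+27 = 54
Depot → N3 → N1 → N2 → N4: 13+27+25+7 = 72
Depot → N3 → N1 → N4 → N2: 13+27+18+7 = 65
… (10 more)
The minimum is 42.
One shortest path: Depot → N2 → N3 → N4 → N1.

42 m — the minimum one-way total.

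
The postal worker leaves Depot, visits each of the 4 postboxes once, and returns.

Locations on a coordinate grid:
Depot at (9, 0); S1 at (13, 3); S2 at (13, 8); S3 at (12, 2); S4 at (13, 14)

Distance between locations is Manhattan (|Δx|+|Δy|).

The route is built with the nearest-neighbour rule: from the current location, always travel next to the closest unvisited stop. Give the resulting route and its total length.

Nearest-neighbour total = 36; route Depot → S3 → S1 → S2 → S4 → Depot.

At Depot the remaining stops are S3 5, S1 7, S2 12, S4 18; go to S3.
At S3 the remaining stops are S1 2, S2 7, S4 13; go to S1.
At S1 the remaining stops are S2 5, S4 11; go to S2.
At S2 the remaining stops are S4 6; go to S4.
Return S4→Depot: 18.
Total = 5 + 2 + 5 + 6 + 18 = 36.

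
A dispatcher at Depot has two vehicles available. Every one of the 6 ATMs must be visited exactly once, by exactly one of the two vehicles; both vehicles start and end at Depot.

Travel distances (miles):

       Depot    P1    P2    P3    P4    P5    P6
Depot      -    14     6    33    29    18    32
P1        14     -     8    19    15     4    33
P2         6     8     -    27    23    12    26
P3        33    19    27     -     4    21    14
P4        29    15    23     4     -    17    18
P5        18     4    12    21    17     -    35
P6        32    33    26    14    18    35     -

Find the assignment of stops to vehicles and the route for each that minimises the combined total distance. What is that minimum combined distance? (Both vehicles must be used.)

Minimum combined distance: 97 miles.

Check every non-empty split of the stops between the two vehicles; for each half take its own optimal tour:
  {P1} + {P2, P3, P4, P5, P6}: 28 + 85 = 113
  {P2} + {P1, P3, P4, P5, P6}: 12 + 85 = 97
  {P1, P2} + {P3, P4, P5, P6}: 28 + 85 = 113
  {P3} + {P1, P2, P4, P5, P6}: 66 + 85 = 151
  {P1, P3} + {P2, P4, P5, P6}: 66 + 85 = 151
  {P2, P3} + {P1, P4, P5, P6}: 66 + 85 = 151
  … (31 splits in total)
Best: vehicle 1 Depot → P2 → Depot = 12; vehicle 2 Depot → P1 → P5 → P4 → P3 → P6 → Depot = 85; combined 97.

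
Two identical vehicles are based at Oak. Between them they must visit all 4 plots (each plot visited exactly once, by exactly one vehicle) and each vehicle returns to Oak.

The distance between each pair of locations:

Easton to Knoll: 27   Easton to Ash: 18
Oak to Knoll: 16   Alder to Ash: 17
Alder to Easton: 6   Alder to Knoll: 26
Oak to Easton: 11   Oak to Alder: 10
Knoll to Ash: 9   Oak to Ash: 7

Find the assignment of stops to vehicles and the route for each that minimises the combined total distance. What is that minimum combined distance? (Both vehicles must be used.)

59 — the smallest possible combined total.

Check every non-empty split of the stops between the two vehicles; for each half take its own optimal tour:
  {Alder} + {Easton, Knoll, Ash}: 20 + 54 = 74
  {Easton} + {Alder, Knoll, Ash}: 22 + 52 = 74
  {Alder, Easton} + {Knoll, Ash}: 27 + 32 = 59
  {Knoll} + {Alder, Easton, Ash}: 32 + 41 = 73
  {Alder, Knoll} + {Easton, Ash}: 52 + 36 = 88
  {Easton, Knoll} + {Alder, Ash}: 54 + 34 = 88
  … (7 splits in total)
Best: vehicle 1 Oak → Alder → Easton → Oak = 27; vehicle 2 Oak → Knoll → Ash → Oak = 32; combined 59.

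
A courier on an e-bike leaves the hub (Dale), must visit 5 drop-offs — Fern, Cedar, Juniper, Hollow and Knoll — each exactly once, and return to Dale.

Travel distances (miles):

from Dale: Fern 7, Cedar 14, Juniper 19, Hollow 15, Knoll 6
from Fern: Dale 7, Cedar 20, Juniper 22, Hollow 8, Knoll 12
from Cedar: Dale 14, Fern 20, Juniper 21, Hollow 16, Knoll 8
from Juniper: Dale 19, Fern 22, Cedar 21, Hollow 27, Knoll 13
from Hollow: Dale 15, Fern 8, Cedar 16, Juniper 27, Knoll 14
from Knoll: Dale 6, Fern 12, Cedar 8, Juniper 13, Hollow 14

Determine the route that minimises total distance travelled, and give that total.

Shortest round trip = 71 miles.

There are 60 distinct closed tours to check (reversals are equivalent).
Dale - Fern - Cedar - Juniper - Hollow - Knoll - Dale: 7+20+21+27+14+6 = 95
Dale - Fern - Cedar - Juniper - Knoll - Hollow - Dale: 7+20+21+13+14+15 = 90
Dale - Fern - Cedar - Hollow - Juniper - Knoll - Dale: 7+20+16+27+13+6 = 89
Dale - Fern - Cedar - Hollow - Knoll - Juniper - Dale: 7+20+16+14+13+19 = 89
Dale - Fern - Cedar - Knoll - Juniper - Hollow - Dale: 7+20+8+13+27+15 = 90
Dale - Fern - Cedar - Knoll - Hollow - Juniper - Dale: 7+20+8+14+27+19 = 95
Dale - Fern - Juniper - Cedar - Hollow - Knoll - Dale: 7+22+21+16+14+6 = 86
Dale - Fern - Juniper - Cedar - Knoll - Hollow - Dale: 7+22+21+8+14+15 = 87
Dale - Fern - Juniper - Hollow - Cedar - Knoll - Dale: 7+22+27+16+8+6 = 86
Dale - Fern - Juniper - Hollow - Knoll - Cedar - Dale: 7+22+27+14+8+14 = 92
Dale - Fern - Juniper - Knoll - Cedar - Hollow - Dale: 7+22+13+8+16+15 = 81
Dale - Fern - Juniper - Knoll - Hollow - Cedar - Dale: 7+22+13+14+16+14 = 86
Dale - Fern - Hollow - Cedar - Juniper - Knoll - Dale: 7+8+16+21+13+6 = 71
Dale - Fern - Hollow - Cedar - Knoll - Juniper - Dale: 7+8+16+8+13+19 = 71
… (46 more)
The minimum is 71.
One optimal route: Dale → Fern → Hollow → Cedar → Juniper → Knoll → Dale (or its reverse).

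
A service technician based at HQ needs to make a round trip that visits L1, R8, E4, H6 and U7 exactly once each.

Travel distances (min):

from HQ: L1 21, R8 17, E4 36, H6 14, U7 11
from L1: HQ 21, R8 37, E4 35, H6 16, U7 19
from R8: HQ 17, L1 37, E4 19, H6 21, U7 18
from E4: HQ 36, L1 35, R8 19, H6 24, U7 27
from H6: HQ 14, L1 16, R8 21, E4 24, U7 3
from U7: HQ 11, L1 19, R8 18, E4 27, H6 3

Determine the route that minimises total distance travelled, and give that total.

There are 60 distinct closed tours to check (reversals are equivalent).
HQ-L1-R8-E4-H6-U7-HQ: 21+37+19+24+3+11 = 115
HQ-L1-R8-E4-U7-H6-HQ: 21+37+19+27+3+14 = 121
HQ-L1-R8-H6-E4-U7-HQ: 21+37+21+24+27+11 = 141
HQ-L1-R8-H6-U7-E4-HQ: 21+37+21+3+27+36 = 145
HQ-L1-R8-U7-E4-H6-HQ: 21+37+18+27+24+14 = 141
HQ-L1-R8-U7-H6-E4-HQ: 21+37+18+3+24+36 = 139
HQ-L1-E4-R8-H6-U7-HQ: 21+35+19+21+3+11 = 110
HQ-L1-E4-R8-U7-H6-HQ: 21+35+19+18+3+14 = 110
HQ-L1-E4-H6-R8-U7-HQ: 21+35+24+21+18+11 = 130
HQ-L1-E4-H6-U7-R8-HQ: 21+35+24+3+18+17 = 118
HQ-L1-E4-U7-R8-H6-HQ: 21+35+27+18+21+14 = 136
HQ-L1-E4-U7-H6-R8-HQ: 21+35+27+3+21+17 = 124
HQ-L1-H6-R8-E4-U7-HQ: 21+16+21+19+27+11 = 115
HQ-L1-H6-R8-U7-E4-HQ: 21+16+21+18+27+36 = 139
… (46 more)
HQ-R8-E4-L1-H6-U7-HQ: 17+19+35+16+3+11 = 101  ← best
The minimum is 101.
One optimal route: HQ → R8 → E4 → L1 → H6 → U7 → HQ (or its reverse).

Minimum total distance: 101 min.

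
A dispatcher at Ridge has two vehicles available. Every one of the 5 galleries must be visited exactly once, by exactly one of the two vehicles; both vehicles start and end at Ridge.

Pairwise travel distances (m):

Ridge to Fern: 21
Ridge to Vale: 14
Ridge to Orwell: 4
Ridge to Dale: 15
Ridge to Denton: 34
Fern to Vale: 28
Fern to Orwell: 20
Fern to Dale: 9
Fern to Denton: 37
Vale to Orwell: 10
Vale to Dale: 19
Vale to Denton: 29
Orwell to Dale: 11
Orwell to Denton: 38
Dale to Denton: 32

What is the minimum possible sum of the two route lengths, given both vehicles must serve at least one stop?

Minimum combined distance: 112 m.

Check every non-empty split of the stops between the two vehicles; for each half take its own optimal tour:
  {Fern} + {Vale, Orwell, Dale, Denton}: 42 + 90 = 132
  {Vale} + {Fern, Orwell, Dale, Denton}: 28 + 95 = 123
  {Fern, Vale} + {Orwell, Dale, Denton}: 63 + 81 = 144
  {Orwell} + {Fern, Vale, Dale, Denton}: 8 + 104 = 112
  {Fern, Orwell} + {Vale, Dale, Denton}: 45 + 90 = 135
  {Vale, Orwell} + {Fern, Dale, Denton}: 28 + 95 = 123
  … (15 splits in total)
Best: vehicle 1 Ridge → Orwell → Ridge = 8; vehicle 2 Ridge → Vale → Denton → Fern → Dale → Ridge = 104; combined 112.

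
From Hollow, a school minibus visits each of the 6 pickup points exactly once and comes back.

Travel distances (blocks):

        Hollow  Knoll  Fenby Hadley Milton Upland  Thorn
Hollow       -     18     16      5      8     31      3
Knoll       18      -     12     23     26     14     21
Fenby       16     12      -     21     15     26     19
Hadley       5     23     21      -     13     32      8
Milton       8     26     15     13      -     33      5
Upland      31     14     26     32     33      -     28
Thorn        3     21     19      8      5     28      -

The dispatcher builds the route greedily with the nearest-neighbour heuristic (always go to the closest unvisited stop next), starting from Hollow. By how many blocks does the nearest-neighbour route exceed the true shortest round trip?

From Hollow: Thorn=3, Hadley=5, Milton=8, Fenby=16, Knoll=18, Upland=31 → choose Thorn (3).
From Thorn: Milton=5, Hadley=8, Fenby=19, Knoll=21, Upland=28 → choose Milton (5).
From Milton: Hadley=13, Fenby=15, Knoll=26, Upland=33 → choose Hadley (13).
From Hadley: Fenby=21, Knoll=23, Upland=32 → choose Fenby (21).
From Fenby: Knoll=12, Upland=26 → choose Knoll (12).
From Knoll: Upland=14 → choose Upland (14).
NN route Hollow → Thorn → Milton → Hadley → Fenby → Knoll → Upland → Hollow costs 99.
Optimal: Hollow → Hadley → Upland → Knoll → Fenby → Milton → Thorn → Hollow costs 86 (by enumerating all 360 distinct tours).
Excess = 99 − 86 = 13.

13 blocks longer than the optimal tour.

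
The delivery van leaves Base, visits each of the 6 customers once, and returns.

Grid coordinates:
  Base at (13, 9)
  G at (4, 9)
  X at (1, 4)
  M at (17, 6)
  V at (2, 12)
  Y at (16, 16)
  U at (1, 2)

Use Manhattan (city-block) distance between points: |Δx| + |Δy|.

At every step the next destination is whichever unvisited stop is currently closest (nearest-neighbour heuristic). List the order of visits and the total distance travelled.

Nearest-neighbour total = 70; route Base → M → Y → V → G → X → U → Base.

Base → [M:7 / G:9 / Y:10 / V:14 / X:17 / U:19] → M (7)
M → [Y:11 / G:16 / X:18 / U:20 / V:21] → Y (11)
Y → [V:18 / G:19 / X:27 / U:29] → V (18)
V → [G:5 / X:9 / U:11] → G (5)
G → [X:8 / U:10] → X (8)
X → [U:2] → U (2)
Return U→Base: 19.
Total = 7 + 11 + 18 + 5 + 8 + 2 + 19 = 70.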